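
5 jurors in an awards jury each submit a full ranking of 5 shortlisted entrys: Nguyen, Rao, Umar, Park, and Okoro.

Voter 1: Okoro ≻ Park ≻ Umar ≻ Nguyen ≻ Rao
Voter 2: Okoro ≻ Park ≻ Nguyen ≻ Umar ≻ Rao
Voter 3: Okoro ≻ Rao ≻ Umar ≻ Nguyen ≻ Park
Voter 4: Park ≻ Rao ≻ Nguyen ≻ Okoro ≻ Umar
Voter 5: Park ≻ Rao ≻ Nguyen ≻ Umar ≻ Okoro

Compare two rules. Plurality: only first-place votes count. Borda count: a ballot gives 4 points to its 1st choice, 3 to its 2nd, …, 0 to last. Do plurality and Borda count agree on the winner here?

No

Plurality first-place counts: Nguyen 0, Rao 0, Umar 0, Park 2, Okoro 3 → Okoro.
Borda totals: Nguyen 8, Rao 9, Umar 6, Park 14, Okoro 13 → Park.
The two rules disagree: plurality picks Okoro, Borda picks Park.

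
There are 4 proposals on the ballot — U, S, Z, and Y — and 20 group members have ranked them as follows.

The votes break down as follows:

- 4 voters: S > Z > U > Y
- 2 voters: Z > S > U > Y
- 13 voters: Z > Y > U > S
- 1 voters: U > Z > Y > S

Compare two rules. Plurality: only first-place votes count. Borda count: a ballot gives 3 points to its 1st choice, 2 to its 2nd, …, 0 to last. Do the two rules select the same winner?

Plurality first-place counts: U 1, S 4, Z 15, Y 0 → Z.
Borda totals: U 22, S 16, Z 55, Y 27 → Z.
The two rules agree on Z.

Yes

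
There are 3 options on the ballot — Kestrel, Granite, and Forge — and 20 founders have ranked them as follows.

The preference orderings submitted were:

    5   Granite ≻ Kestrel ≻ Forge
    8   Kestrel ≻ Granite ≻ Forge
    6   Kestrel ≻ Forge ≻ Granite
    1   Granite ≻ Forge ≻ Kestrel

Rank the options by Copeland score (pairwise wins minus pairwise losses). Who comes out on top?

Kestrel

Pairwise results:
  Kestrel vs Granite: Kestrel wins 14–6.
  Kestrel vs Forge: Kestrel wins 19–1.
  Granite vs Forge: Granite wins 14–6.
Copeland scores (wins − losses):
  Kestrel: 2 − 0 = 2
  Granite: 1 − 1 = 0
  Forge: 0 − 2 = -2
Kestrel has the best Copeland score.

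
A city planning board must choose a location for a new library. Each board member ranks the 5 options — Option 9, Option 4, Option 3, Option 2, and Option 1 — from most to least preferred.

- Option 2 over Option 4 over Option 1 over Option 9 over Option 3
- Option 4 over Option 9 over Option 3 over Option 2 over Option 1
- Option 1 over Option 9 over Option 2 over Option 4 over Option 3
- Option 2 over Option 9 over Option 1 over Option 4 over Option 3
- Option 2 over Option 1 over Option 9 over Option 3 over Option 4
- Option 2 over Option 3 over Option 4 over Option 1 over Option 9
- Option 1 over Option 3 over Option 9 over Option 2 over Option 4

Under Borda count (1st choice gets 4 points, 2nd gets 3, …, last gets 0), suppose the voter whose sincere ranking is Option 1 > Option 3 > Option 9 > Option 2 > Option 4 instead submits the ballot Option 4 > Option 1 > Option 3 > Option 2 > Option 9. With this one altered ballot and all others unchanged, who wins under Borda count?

Borda totals with the altered ballot: Option 9 12, Option 4 15, Option 3 8, Option 2 20, Option 1 15.
The winner is unchanged: still Option 2.

Option 2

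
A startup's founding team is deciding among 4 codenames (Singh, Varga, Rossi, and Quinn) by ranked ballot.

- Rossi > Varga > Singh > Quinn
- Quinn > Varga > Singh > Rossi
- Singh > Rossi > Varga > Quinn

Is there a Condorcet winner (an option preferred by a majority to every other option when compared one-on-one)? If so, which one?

No Condorcet winner

Head-to-head results (3 voters total):
Singh vs Varga: Varga wins 2–1.
Singh vs Rossi: Singh wins 2–1.
Singh vs Quinn: Singh wins 2–1.
Varga vs Rossi: Rossi wins 2–1.
Varga vs Quinn: Varga wins 2–1.
Rossi vs Quinn: Rossi wins 2–1.
No candidate beats all others: Singh beats Rossi beats Varga beats Singh, a majority cycle.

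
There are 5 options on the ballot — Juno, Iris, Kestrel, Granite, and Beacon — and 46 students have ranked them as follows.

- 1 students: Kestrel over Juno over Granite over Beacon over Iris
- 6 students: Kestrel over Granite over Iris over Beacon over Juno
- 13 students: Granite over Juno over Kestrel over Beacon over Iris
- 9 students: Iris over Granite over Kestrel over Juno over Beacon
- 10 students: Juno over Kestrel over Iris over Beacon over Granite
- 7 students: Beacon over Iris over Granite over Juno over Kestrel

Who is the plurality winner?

Granite

First-place vote totals:
  Juno: 10
  Iris: 9
  Kestrel: 7
  Granite: 13
  Beacon: 7
Granite has the most first-place votes.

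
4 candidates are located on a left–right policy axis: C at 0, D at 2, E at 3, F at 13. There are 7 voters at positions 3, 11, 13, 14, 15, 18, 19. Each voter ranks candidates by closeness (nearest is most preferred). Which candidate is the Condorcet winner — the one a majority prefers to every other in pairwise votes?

With single-peaked preferences on a line, the Condorcet winner is the candidate closest to the median voter.
The median voter (position 14) is closest to F at 13.
Check: F vs E — voters closer to F: 6 of 7.

F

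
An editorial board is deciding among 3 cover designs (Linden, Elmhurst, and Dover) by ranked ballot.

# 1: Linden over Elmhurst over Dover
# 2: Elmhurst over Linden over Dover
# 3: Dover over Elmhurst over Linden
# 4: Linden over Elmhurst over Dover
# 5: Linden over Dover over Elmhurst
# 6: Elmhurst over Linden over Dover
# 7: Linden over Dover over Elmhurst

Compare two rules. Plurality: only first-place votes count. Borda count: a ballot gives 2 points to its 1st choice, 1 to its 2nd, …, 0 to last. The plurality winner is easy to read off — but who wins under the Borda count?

Plurality first-place counts: Linden 4, Elmhurst 2, Dover 1 → Linden.
Borda totals: Linden 10, Elmhurst 7, Dover 4 → Linden.

Linden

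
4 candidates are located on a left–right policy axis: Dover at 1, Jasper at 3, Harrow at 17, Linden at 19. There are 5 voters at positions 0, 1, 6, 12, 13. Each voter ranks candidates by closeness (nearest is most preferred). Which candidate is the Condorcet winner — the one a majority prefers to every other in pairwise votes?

With single-peaked preferences on a line, the Condorcet winner is the candidate closest to the median voter.
The median voter (position 6) is closest to Jasper at 3.
Check: Jasper vs Harrow — voters closer to Jasper: 3 of 5.

Jasper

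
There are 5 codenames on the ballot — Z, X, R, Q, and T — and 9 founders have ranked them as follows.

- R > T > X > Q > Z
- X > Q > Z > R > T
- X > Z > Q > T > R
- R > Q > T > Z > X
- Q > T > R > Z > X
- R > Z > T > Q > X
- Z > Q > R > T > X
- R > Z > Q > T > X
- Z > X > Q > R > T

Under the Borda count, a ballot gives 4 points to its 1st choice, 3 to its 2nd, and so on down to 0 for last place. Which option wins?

Borda scores:
  Z: 0 + 2 + 3 + 1 + 1 + 3 + 4 + 3 + 4 = 21
  X: 2 + 4 + 4 + 0 + 0 + 0 + 0 + 0 + 3 = 13
  R: 4 + 1 + 0 + 4 + 2 + 4 + 2 + 4 + 1 = 22
  Q: 1 + 3 + 2 + 3 + 4 + 1 + 3 + 2 + 2 = 21
  T: 3 + 0 + 1 + 2 + 3 + 2 + 1 + 1 + 0 = 13
R has the highest total.

R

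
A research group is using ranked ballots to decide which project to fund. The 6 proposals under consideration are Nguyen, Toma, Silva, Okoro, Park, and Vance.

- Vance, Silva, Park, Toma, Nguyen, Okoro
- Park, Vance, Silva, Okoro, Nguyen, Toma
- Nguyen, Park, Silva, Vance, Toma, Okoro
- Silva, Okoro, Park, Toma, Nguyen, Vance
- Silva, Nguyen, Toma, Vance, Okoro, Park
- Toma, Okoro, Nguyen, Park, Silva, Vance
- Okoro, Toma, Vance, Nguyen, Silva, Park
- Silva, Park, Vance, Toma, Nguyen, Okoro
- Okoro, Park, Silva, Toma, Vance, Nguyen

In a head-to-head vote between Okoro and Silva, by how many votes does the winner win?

3

Ballots ranking Okoro above Silva: 3.
Ballots ranking Silva above Okoro: 6.
Silva wins 6–3, a margin of 3.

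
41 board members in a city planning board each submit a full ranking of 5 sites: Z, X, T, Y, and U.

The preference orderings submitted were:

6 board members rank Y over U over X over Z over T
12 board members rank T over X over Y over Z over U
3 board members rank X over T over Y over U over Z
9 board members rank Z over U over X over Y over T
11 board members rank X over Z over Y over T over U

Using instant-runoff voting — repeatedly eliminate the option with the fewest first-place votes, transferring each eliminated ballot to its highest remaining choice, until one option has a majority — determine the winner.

Round 1: X 14, T 12, Z 9, Y 6, U 0. U has the fewest and is eliminated.
Round 2: X 14, T 12, Z 9, Y 6. Y has the fewest and is eliminated.
Round 3: X 20, T 12, Z 9. Z has the fewest and is eliminated.
Round 4: X 29, T 12. X has a majority.

X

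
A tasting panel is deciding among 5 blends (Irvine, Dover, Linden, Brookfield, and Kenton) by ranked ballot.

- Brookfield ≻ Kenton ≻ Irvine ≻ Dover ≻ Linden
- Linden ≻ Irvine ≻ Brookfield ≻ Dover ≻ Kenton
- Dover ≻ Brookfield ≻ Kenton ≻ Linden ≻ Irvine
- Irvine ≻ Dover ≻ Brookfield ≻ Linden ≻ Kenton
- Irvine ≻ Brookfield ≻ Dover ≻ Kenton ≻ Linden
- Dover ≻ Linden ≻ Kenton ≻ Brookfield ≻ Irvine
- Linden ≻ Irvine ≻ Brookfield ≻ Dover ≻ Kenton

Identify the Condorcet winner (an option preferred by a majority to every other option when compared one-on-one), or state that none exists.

None — there is no Condorcet winner

Head-to-head results (7 voters total):
Irvine vs Dover: Irvine wins 5–2.
Irvine vs Linden: Linden wins 4–3.
Irvine vs Brookfield: Irvine wins 4–3.
Irvine vs Kenton: Irvine wins 4–3.
Dover vs Linden: Dover wins 5–2.
Dover vs Brookfield: Brookfield wins 4–3.
Dover vs Kenton: Dover wins 6–1.
Linden vs Brookfield: Brookfield wins 4–3.
Linden vs Kenton: Linden wins 4–3.
Brookfield vs Kenton: Brookfield wins 6–1.
No candidate beats all others: Irvine beats Dover beats Linden beats Irvine, a majority cycle.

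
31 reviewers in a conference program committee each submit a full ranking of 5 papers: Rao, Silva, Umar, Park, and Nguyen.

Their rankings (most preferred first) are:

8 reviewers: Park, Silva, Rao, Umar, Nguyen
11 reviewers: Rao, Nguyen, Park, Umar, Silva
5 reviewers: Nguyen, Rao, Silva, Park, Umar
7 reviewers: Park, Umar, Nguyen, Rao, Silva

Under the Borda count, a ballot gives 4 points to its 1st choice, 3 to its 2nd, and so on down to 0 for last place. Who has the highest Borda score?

Park

Borda scores:
  Rao: 8·2 + 11·4 + 5·3 + 7·1 = 82
  Silva: 8·3 + 11·0 + 5·2 + 7·0 = 34
  Umar: 8·1 + 11·1 + 5·0 + 7·3 = 40
  Park: 8·4 + 11·2 + 5·1 + 7·4 = 87
  Nguyen: 8·0 + 11·3 + 5·4 + 7·2 = 67
Park has the highest total.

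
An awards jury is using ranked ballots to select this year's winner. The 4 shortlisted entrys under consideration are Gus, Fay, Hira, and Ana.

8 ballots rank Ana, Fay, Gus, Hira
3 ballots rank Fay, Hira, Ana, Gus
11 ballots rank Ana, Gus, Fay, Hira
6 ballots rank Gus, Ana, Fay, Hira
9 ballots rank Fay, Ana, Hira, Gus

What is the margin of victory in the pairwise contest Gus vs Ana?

25

Ballots ranking Gus above Ana: 6.
Ballots ranking Ana above Gus: 8+3+11+9 = 31.
Ana wins 31–6, a margin of 25.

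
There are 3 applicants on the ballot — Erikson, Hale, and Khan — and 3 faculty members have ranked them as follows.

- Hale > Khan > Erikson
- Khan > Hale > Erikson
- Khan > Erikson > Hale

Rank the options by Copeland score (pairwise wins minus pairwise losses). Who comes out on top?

Pairwise results:
  Erikson vs Hale: Hale wins 2–1.
  Erikson vs Khan: Khan wins 3–0.
  Hale vs Khan: Khan wins 2–1.
Copeland scores (wins − losses):
  Erikson: 0 − 2 = -2
  Hale: 1 − 1 = 0
  Khan: 2 − 0 = 2
Khan has the best Copeland score.

Khan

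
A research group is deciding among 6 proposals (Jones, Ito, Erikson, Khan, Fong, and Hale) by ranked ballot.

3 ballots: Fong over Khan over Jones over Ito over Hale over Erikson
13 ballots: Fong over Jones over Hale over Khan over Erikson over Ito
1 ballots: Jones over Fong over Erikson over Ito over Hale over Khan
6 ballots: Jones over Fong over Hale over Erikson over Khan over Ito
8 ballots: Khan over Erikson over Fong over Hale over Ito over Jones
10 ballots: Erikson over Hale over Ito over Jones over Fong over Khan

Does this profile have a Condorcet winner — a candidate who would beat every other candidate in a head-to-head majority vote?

Yes

Head-to-head results (41 voters total):
Jones vs Ito: Jones wins 23–18.
Jones vs Erikson: Jones wins 23–18.
Jones vs Khan: Jones wins 30–11.
Jones vs Fong: Fong wins 24–17.
Jones vs Hale: Jones wins 23–18.
Ito vs Erikson: Erikson wins 38–3.
Ito vs Khan: Khan wins 30–11.
Ito vs Fong: Fong wins 31–10.
Ito vs Hale: Hale wins 37–4.
Erikson vs Khan: Khan wins 24–17.
Erikson vs Fong: Fong wins 23–18.
Erikson vs Hale: Hale wins 22–19.
Khan vs Fong: Fong wins 33–8.
Khan vs Hale: Hale wins 30–11.
Fong vs Hale: Fong wins 31–10.
Fong beats each rival — Jones (24–17), Ito (31–10), Erikson (23–18), Khan (33–8), Hale (31–10) — so Fong is the Condorcet winner.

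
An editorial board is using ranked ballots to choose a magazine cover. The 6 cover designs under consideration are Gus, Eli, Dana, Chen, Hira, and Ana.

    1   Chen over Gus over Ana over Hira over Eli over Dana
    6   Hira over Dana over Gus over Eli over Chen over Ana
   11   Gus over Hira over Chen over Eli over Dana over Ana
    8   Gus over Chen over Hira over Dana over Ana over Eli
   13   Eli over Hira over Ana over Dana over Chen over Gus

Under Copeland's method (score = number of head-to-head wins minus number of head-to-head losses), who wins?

Gus

Pairwise results:
  Gus vs Eli: Gus wins 26–13.
  Gus vs Dana: Gus wins 20–19.
  Gus vs Chen: Gus wins 25–14.
  Gus vs Hira: Gus wins 20–19.
  Gus vs Ana: Gus wins 26–13.
  Eli vs Dana: Eli wins 25–14.
  Eli vs Chen: Chen wins 20–19.
  Eli vs Hira: Hira wins 26–13.
  Eli vs Ana: Eli wins 30–9.
  Dana vs Chen: Chen wins 20–19.
  Dana vs Hira: Hira wins 39–0.
  Dana vs Ana: Dana wins 25–14.
  Chen vs Hira: Hira wins 30–9.
  Chen vs Ana: Chen wins 26–13.
  Hira vs Ana: Hira wins 38–1.
Copeland scores (wins − losses):
  Gus: 5 − 0 = 5
  Eli: 2 − 3 = -1
  Dana: 1 − 4 = -3
  Chen: 3 − 2 = 1
  Hira: 4 − 1 = 3
  Ana: 0 − 5 = -5
Gus has the best Copeland score.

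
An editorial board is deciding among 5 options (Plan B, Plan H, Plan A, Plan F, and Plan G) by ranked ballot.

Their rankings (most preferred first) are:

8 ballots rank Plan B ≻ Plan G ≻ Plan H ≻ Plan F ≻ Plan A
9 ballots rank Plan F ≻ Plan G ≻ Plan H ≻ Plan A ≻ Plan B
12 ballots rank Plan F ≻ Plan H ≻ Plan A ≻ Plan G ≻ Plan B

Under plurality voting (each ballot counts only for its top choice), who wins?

First-place vote totals:
  Plan B: 8
  Plan H: 0
  Plan A: 0
  Plan F: 21
  Plan G: 0
Plan F has the most first-place votes.

Plan F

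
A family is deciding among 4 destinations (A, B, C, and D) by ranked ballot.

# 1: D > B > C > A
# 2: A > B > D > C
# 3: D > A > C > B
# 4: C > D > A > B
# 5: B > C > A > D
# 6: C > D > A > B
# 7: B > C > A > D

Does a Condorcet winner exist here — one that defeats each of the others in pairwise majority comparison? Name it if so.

Head-to-head results (7 voters total):
A vs B: A wins 4–3.
A vs C: C wins 5–2.
A vs D: D wins 4–3.
B vs C: B wins 4–3.
B vs D: D wins 4–3.
C vs D: C wins 4–3.
No candidate beats all others: A beats B beats C beats A, a majority cycle.

There is no Condorcet winner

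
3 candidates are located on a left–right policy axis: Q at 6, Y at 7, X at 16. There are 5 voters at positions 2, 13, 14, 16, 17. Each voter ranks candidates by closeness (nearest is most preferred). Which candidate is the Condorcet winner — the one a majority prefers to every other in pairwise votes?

With single-peaked preferences on a line, the Condorcet winner is the candidate closest to the median voter.
The median voter (position 14) is closest to X at 16.
Check: X vs Y — voters closer to X: 4 of 5.

X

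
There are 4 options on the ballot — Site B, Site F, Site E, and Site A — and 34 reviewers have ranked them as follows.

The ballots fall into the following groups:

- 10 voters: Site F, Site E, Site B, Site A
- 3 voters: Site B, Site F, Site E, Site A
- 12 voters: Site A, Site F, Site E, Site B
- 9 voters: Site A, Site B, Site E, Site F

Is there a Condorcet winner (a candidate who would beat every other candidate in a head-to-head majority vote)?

Head-to-head results (34 voters total):
Site B vs Site F: Site F wins 22–12.
Site B vs Site E: Site E wins 22–12.
Site B vs Site A: Site A wins 21–13.
Site F vs Site E: Site F wins 25–9.
Site F vs Site A: Site A wins 21–13.
Site E vs Site A: Site A wins 21–13.
Site A beats each rival — Site B (21–13), Site F (21–13), Site E (21–13) — so Site A is the Condorcet winner.

Yes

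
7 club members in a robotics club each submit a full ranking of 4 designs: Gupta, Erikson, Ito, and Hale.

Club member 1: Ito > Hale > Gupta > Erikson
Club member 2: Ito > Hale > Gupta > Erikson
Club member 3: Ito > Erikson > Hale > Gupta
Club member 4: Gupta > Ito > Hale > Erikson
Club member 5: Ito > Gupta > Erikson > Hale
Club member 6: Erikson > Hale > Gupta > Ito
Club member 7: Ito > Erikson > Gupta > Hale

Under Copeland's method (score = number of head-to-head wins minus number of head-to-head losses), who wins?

Ito

Pairwise results:
  Gupta vs Erikson: Gupta wins 4–3.
  Gupta vs Ito: Ito wins 5–2.
  Gupta vs Hale: Hale wins 4–3.
  Erikson vs Ito: Ito wins 6–1.
  Erikson vs Hale: Erikson wins 4–3.
  Ito vs Hale: Ito wins 6–1.
Copeland scores (wins − losses):
  Gupta: 1 − 2 = -1
  Erikson: 1 − 2 = -1
  Ito: 3 − 0 = 3
  Hale: 1 − 2 = -1
Ito has the best Copeland score.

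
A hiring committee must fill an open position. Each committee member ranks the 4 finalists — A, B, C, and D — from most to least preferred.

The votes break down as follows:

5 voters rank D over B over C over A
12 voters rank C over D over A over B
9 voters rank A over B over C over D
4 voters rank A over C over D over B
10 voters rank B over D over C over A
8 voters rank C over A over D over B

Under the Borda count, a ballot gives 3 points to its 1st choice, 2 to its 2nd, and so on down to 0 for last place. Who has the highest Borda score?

Borda scores:
  A: 5·0 + 12·1 + 9·3 + 4·3 + 10·0 + 8·2 = 67
  B: 5·2 + 12·0 + 9·2 + 4·0 + 10·3 + 8·0 = 58
  C: 5·1 + 12·3 + 9·1 + 4·2 + 10·1 + 8·3 = 92
  D: 5·3 + 12·2 + 9·0 + 4·1 + 10·2 + 8·1 = 71
C has the highest total.

C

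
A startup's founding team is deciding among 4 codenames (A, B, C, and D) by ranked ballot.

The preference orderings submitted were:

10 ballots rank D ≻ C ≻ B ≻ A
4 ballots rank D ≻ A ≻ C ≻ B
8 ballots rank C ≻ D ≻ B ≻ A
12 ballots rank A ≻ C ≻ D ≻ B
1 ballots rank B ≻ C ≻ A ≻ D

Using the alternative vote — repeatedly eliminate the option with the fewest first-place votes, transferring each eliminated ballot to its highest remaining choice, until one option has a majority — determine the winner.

D

Round 1: D 14, A 12, C 8, B 1. B has the fewest and is eliminated.
Round 2: D 14, A 12, C 9. C has the fewest and is eliminated.
Round 3: D 22, A 13. D has a majority.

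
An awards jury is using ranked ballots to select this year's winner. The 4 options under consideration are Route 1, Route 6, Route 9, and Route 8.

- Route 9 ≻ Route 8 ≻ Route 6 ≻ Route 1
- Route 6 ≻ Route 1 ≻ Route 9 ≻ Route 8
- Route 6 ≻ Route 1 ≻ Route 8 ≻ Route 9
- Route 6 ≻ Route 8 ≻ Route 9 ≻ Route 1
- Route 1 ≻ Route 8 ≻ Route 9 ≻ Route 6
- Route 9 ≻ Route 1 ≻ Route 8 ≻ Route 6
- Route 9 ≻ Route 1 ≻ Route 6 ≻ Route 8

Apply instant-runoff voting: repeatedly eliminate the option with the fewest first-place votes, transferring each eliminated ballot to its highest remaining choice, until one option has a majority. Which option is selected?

Round 1: Route 6 3, Route 9 3, Route 1 1, Route 8 0. Route 8 has the fewest and is eliminated.
Round 2: Route 6 3, Route 9 3, Route 1 1. Route 1 has the fewest and is eliminated.
Round 3: Route 9 4, Route 6 3. Route 9 has a majority.

Route 9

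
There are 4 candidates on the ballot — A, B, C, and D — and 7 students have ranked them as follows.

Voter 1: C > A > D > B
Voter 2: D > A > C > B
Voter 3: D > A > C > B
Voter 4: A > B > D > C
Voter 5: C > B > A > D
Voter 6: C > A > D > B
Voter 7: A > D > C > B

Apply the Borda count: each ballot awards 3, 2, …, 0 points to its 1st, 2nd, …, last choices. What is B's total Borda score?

Borda scores:
  A: 2 + 2 + 2 + 3 + 1 + 2 + 3 = 15
  B: 0 + 0 + 0 + 2 + 2 + 0 + 0 = 4
  C: 3 + 1 + 1 + 0 + 3 + 3 + 1 = 12
  D: 1 + 3 + 3 + 1 + 0 + 1 + 2 = 11

4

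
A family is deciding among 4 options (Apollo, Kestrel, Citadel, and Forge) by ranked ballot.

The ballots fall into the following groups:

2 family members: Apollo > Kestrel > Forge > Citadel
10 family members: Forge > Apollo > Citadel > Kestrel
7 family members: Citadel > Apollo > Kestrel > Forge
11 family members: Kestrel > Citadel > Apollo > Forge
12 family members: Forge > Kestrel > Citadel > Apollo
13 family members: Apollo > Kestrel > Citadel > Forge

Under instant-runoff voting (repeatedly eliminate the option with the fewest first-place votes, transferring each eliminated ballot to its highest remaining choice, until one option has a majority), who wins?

Apollo

Round 1: Forge 22, Apollo 15, Kestrel 11, Citadel 7. Citadel has the fewest and is eliminated.
Round 2: Apollo 22, Forge 22, Kestrel 11. Kestrel has the fewest and is eliminated.
Round 3: Apollo 33, Forge 22. Apollo has a majority.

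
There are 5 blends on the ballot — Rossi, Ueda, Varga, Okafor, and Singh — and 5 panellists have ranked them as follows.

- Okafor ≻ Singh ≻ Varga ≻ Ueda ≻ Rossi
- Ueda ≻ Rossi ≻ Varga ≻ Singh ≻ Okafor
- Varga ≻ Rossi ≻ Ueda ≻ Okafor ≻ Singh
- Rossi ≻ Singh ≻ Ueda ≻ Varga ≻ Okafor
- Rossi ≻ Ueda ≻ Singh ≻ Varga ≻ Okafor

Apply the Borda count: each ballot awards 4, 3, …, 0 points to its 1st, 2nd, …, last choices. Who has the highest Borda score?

Borda scores:
  Rossi: 0 + 3 + 3 + 4 + 4 = 14
  Ueda: 1 + 4 + 2 + 2 + 3 = 12
  Varga: 2 + 2 + 4 + 1 + 1 = 10
  Okafor: 4 + 0 + 1 + 0 + 0 = 5
  Singh: 3 + 1 + 0 + 3 + 2 = 9
Rossi has the highest total.

Rossi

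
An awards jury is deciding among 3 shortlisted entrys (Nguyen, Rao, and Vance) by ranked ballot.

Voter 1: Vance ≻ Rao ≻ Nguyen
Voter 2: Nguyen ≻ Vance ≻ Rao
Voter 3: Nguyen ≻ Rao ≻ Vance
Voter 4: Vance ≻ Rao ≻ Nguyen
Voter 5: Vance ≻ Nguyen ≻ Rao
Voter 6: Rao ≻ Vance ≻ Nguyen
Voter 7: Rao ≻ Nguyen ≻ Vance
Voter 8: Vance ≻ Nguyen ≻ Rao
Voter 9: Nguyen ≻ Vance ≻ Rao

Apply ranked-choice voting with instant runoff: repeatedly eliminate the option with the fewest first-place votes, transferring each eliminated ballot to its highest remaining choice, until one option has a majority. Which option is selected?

Vance

Round 1: Vance 4, Nguyen 3, Rao 2. Rao has the fewest and is eliminated.
Round 2: Vance 5, Nguyen 4. Vance has a majority.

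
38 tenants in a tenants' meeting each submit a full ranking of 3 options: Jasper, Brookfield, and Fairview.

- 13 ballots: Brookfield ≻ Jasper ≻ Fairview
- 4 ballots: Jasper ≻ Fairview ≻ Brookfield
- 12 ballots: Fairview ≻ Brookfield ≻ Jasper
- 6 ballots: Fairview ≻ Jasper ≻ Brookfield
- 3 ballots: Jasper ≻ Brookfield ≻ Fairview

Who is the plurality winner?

First-place vote totals:
  Jasper: 7
  Brookfield: 13
  Fairview: 18
Fairview has the most first-place votes.

Fairview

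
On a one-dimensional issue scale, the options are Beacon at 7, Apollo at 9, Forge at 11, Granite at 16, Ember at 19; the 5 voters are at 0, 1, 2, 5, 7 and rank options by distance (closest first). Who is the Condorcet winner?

With single-peaked preferences on a line, the Condorcet winner is the candidate closest to the median voter.
The median voter (position 2) is closest to Beacon at 7.
Check: Beacon vs Apollo — voters closer to Beacon: 5 of 5.

Beacon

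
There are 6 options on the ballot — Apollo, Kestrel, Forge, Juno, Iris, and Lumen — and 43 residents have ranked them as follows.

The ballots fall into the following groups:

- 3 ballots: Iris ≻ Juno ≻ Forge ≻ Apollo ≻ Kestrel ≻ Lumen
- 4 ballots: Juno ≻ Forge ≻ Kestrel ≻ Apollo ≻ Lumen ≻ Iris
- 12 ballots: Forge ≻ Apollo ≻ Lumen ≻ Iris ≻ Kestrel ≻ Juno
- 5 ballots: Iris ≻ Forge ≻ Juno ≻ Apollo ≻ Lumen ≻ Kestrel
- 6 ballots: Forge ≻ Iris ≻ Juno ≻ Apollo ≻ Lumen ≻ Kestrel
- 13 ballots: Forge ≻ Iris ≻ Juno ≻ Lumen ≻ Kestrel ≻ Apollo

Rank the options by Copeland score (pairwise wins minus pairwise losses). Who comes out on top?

Forge

Pairwise results:
  Apollo vs Kestrel: Apollo wins 26–17.
  Apollo vs Forge: Forge wins 43–0.
  Apollo vs Juno: Juno wins 31–12.
  Apollo vs Iris: Iris wins 27–16.
  Apollo vs Lumen: Apollo wins 30–13.
  Kestrel vs Forge: Forge wins 43–0.
  Kestrel vs Juno: Juno wins 31–12.
  Kestrel vs Iris: Iris wins 39–4.
  Kestrel vs Lumen: Lumen wins 36–7.
  Forge vs Juno: Forge wins 36–7.
  Forge vs Iris: Forge wins 35–8.
  Forge vs Lumen: Forge wins 43–0.
  Juno vs Iris: Iris wins 39–4.
  Juno vs Lumen: Juno wins 31–12.
  Iris vs Lumen: Iris wins 27–16.
Copeland scores (wins − losses):
  Apollo: 2 − 3 = -1
  Kestrel: 0 − 5 = -5
  Forge: 5 − 0 = 5
  Juno: 3 − 2 = 1
  Iris: 4 − 1 = 3
  Lumen: 1 − 4 = -3
Forge has the best Copeland score.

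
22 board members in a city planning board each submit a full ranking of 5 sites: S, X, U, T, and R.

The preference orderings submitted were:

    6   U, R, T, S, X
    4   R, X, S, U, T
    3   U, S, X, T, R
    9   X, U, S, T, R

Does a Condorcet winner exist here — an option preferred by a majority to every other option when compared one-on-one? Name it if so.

Head-to-head results (22 voters total):
S vs X: X wins 13–9.
S vs U: U wins 18–4.
S vs T: S wins 16–6.
S vs R: S wins 12–10.
X vs U: X wins 13–9.
X vs T: X wins 16–6.
X vs R: X wins 12–10.
U vs T: U wins 22–0.
U vs R: U wins 18–4.
T vs R: T wins 12–10.
X beats each rival — S (13–9), U (13–9), T (16–6), R (12–10) — so X is the Condorcet winner.

X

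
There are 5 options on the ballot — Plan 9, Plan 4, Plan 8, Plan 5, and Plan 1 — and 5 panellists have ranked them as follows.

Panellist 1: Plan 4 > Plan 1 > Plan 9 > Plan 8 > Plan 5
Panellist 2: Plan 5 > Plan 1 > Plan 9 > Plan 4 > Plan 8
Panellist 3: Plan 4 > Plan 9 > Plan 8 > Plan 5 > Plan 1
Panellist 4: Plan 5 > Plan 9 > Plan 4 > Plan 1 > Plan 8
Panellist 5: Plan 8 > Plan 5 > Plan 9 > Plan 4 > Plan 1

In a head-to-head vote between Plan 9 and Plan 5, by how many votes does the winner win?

1

Ballots ranking Plan 9 above Plan 5: 2.
Ballots ranking Plan 5 above Plan 9: 3.
Plan 5 wins 3–2, a margin of 1.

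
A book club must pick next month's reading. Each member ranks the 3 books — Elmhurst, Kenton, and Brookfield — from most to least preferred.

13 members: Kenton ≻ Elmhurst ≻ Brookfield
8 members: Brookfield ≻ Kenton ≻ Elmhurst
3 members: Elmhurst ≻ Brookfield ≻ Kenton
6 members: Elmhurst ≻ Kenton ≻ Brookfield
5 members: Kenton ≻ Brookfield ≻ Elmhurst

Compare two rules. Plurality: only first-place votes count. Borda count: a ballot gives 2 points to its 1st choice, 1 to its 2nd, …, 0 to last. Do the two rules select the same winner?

Yes

Plurality first-place counts: Elmhurst 9, Kenton 18, Brookfield 8 → Kenton.
Borda totals: Elmhurst 31, Kenton 50, Brookfield 24 → Kenton.
The two rules agree on Kenton.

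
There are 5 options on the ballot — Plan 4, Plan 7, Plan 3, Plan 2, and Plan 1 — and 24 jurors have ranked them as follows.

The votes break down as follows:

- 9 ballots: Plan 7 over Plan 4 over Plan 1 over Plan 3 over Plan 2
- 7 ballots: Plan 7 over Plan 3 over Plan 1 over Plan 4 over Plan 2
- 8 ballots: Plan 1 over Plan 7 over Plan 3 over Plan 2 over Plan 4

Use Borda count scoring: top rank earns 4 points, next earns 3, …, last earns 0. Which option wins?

Plan 7

Borda scores:
  Plan 4: 9·3 + 7·1 + 8·0 = 34
  Plan 7: 9·4 + 7·4 + 8·3 = 88
  Plan 3: 9·1 + 7·3 + 8·2 = 46
  Plan 2: 9·0 + 7·0 + 8·1 = 8
  Plan 1: 9·2 + 7·2 + 8·4 = 64
Plan 7 has the highest total.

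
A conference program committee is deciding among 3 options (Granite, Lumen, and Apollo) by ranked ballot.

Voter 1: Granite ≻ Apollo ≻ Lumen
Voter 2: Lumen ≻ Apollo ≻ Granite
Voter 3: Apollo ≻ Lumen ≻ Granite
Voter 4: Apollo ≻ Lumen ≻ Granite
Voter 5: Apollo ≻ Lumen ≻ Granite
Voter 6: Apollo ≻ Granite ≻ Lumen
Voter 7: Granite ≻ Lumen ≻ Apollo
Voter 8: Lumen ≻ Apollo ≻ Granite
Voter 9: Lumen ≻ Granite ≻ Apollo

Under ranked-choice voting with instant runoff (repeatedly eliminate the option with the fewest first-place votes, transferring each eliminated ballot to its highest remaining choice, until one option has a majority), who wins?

Round 1: Apollo 4, Lumen 3, Granite 2. Granite has the fewest and is eliminated.
Round 2: Apollo 5, Lumen 4. Apollo has a majority.

Apollo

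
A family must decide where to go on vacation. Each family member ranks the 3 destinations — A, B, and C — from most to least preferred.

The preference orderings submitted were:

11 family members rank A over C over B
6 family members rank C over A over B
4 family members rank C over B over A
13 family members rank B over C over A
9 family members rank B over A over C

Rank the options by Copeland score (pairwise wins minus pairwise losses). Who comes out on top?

B

Pairwise results:
  A vs B: B wins 26–17.
  A vs C: C wins 23–20.
  B vs C: B wins 22–21.
Copeland scores (wins − losses):
  A: 0 − 2 = -2
  B: 2 − 0 = 2
  C: 1 − 1 = 0
B has the best Copeland score.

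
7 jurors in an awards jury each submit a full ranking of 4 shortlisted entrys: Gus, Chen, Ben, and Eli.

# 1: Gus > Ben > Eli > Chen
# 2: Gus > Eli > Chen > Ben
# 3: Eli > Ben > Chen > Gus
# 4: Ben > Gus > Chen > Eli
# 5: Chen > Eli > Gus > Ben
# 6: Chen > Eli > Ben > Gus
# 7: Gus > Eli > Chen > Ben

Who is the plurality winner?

Gus

First-place vote totals:
  Gus: 3
  Chen: 2
  Ben: 1
  Eli: 1
Gus has the most first-place votes.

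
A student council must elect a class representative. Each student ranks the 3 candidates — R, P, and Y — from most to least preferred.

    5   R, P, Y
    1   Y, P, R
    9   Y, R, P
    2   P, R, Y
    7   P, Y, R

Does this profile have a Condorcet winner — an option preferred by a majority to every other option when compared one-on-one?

No

Head-to-head results (24 voters total):
R vs P: R wins 14–10.
R vs Y: Y wins 17–7.
P vs Y: P wins 14–10.
No candidate beats all others: R beats P beats Y beats R, a majority cycle.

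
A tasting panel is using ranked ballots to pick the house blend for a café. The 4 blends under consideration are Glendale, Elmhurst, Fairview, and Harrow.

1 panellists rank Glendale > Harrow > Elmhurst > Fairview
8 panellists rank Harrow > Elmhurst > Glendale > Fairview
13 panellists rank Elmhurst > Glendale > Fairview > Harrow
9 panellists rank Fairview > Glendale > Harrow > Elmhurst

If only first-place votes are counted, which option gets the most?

First-place vote totals:
  Glendale: 1
  Elmhurst: 13
  Fairview: 9
  Harrow: 8
Elmhurst has the most first-place votes.

Elmhurst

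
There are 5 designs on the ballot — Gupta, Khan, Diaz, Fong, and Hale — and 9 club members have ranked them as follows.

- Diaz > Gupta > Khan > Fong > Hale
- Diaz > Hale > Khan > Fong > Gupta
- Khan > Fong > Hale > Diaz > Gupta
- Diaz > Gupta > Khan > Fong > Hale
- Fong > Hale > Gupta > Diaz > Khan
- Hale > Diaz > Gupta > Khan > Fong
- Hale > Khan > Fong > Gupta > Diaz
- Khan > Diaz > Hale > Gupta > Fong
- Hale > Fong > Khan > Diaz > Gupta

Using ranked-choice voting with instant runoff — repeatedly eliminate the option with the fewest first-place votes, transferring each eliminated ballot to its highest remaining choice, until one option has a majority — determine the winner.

Hale

Round 1: Diaz 3, Hale 3, Khan 2, Fong 1, Gupta 0. Gupta has the fewest and is eliminated.
Round 2: Diaz 3, Hale 3, Khan 2, Fong 1. Fong has the fewest and is eliminated.
Round 3: Hale 4, Diaz 3, Khan 2. Khan has the fewest and is eliminated.
Round 4: Hale 5, Diaz 4. Hale has a majority.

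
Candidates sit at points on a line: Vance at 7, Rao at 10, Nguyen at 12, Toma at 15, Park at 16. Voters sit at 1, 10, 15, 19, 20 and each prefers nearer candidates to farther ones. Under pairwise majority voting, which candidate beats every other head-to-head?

Toma

With single-peaked preferences on a line, the Condorcet winner is the candidate closest to the median voter.
The median voter (position 15) is closest to Toma at 15.
Check: Toma vs Vance — voters closer to Toma: 3 of 5.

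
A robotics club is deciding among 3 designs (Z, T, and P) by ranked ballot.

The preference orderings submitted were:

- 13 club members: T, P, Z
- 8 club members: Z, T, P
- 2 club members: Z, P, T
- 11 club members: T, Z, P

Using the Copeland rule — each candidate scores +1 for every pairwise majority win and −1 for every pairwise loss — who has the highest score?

T

Pairwise results:
  Z vs T: T wins 24–10.
  Z vs P: Z wins 21–13.
  T vs P: T wins 32–2.
Copeland scores (wins − losses):
  Z: 1 − 1 = 0
  T: 2 − 0 = 2
  P: 0 − 2 = -2
T has the best Copeland score.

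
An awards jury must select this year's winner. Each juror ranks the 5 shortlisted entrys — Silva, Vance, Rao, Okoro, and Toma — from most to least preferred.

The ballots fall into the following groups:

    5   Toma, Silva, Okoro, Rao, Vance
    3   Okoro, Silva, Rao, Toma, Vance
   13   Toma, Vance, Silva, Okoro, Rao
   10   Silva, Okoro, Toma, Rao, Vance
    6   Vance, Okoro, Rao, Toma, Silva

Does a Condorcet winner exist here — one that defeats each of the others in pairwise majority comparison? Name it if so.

No Condorcet winner

Head-to-head results (37 voters total):
Silva vs Vance: Vance wins 19–18.
Silva vs Rao: Silva wins 31–6.
Silva vs Okoro: Silva wins 28–9.
Silva vs Toma: Toma wins 24–13.
Vance vs Rao: Vance wins 19–18.
Vance vs Okoro: Vance wins 19–18.
Vance vs Toma: Toma wins 31–6.
Rao vs Okoro: Okoro wins 37–0.
Rao vs Toma: Toma wins 28–9.
Okoro vs Toma: Okoro wins 19–18.
No candidate beats all others: Silva beats Okoro beats Toma beats Silva, a majority cycle.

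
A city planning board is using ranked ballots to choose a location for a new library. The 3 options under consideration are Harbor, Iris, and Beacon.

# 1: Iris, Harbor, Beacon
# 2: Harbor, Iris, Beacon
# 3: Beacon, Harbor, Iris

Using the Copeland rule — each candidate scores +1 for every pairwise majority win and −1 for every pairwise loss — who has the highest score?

Harbor

Pairwise results:
  Harbor vs Iris: Harbor wins 2–1.
  Harbor vs Beacon: Harbor wins 2–1.
  Iris vs Beacon: Iris wins 2–1.
Copeland scores (wins − losses):
  Harbor: 2 − 0 = 2
  Iris: 1 − 1 = 0
  Beacon: 0 − 2 = -2
Harbor has the best Copeland score.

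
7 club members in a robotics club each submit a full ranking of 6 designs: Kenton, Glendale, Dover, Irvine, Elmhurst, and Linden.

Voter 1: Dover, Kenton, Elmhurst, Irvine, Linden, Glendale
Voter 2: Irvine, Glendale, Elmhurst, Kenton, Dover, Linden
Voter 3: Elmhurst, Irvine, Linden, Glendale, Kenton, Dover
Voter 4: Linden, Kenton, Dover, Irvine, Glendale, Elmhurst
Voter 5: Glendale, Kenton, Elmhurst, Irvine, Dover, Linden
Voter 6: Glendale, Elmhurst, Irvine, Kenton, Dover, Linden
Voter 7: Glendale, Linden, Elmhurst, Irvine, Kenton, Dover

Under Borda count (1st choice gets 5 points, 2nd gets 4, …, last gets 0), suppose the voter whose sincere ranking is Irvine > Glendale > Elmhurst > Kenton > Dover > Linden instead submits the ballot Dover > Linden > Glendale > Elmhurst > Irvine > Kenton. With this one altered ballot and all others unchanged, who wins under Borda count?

Borda totals with the altered ballot: Kenton 16, Glendale 21, Dover 15, Irvine 16, Elmhurst 20, Linden 17.
The winner is unchanged: still Glendale.

Glendale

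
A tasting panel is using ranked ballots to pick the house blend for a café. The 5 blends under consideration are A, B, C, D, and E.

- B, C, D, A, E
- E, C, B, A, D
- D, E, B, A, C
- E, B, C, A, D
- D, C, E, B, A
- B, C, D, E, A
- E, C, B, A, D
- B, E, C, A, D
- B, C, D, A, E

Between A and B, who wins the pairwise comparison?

Ballots ranking A above B: 0.
Ballots ranking B above A: 9.
B wins the head-to-head, 9–0.

B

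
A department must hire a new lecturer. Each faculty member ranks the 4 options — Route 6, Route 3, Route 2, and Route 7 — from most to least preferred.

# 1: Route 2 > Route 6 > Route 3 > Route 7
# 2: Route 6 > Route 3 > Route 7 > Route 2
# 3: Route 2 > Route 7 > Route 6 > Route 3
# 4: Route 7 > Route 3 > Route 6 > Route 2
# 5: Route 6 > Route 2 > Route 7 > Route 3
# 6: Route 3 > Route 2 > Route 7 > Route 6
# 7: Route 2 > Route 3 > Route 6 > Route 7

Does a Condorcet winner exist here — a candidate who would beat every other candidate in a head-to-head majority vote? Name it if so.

Head-to-head results (7 voters total):
Route 6 vs Route 3: Route 6 wins 4–3.
Route 6 vs Route 2: Route 2 wins 4–3.
Route 6 vs Route 7: Route 6 wins 4–3.
Route 3 vs Route 2: Route 2 wins 4–3.
Route 3 vs Route 7: Route 3 wins 4–3.
Route 2 vs Route 7: Route 2 wins 5–2.
Route 2 beats each rival — Route 6 (4–3), Route 3 (4–3), Route 7 (5–2) — so Route 2 is the Condorcet winner.

Route 2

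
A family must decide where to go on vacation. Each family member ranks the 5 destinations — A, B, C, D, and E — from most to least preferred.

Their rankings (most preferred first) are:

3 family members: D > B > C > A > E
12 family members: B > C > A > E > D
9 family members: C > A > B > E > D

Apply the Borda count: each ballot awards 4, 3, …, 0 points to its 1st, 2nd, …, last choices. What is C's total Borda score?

78

Borda scores:
  A: 3·1 + 12·2 + 9·3 = 54
  B: 3·3 + 12·4 + 9·2 = 75
  C: 3·2 + 12·3 + 9·4 = 78
  D: 3·4 + 12·0 + 9·0 = 12
  E: 3·0 + 12·1 + 9·1 = 21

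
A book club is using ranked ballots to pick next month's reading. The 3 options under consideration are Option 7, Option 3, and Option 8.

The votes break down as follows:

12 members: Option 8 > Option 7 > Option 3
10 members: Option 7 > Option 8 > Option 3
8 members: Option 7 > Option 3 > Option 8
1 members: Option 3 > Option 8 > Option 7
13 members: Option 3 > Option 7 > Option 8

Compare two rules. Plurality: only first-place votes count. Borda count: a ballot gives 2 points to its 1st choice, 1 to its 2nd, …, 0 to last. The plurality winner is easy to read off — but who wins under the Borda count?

Option 7

Plurality first-place counts: Option 7 18, Option 3 14, Option 8 12 → Option 7.
Borda totals: Option 7 61, Option 3 36, Option 8 35 → Option 7.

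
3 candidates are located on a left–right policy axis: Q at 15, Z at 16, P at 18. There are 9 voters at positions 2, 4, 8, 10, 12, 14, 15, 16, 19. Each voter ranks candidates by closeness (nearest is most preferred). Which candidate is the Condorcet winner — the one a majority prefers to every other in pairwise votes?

Q

With single-peaked preferences on a line, the Condorcet winner is the candidate closest to the median voter.
The median voter (position 12) is closest to Q at 15.
Check: Q vs Z — voters closer to Q: 7 of 9.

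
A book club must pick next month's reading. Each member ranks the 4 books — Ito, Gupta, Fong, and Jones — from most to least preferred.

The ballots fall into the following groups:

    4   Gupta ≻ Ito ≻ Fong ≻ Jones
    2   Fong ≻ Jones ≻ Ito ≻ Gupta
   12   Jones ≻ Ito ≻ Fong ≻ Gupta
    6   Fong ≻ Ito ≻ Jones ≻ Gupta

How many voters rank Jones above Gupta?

20

Ballots ranking Jones above Gupta: 2+12+6 = 20.
Ballots ranking Gupta above Jones: 4.
So 20 of 24 voters prefer Jones to Gupta.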